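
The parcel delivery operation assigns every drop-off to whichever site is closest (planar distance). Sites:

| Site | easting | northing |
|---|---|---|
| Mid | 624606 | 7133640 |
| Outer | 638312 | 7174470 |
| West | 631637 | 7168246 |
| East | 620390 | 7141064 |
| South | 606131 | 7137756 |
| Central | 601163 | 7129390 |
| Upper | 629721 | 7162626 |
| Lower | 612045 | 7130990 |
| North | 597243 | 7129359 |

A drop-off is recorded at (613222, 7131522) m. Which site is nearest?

Squared distances to each site:
Mid: 134081380.000; Outer: 2474038804.000; West: 1687764401.000; East: 142429988.000; South: 89145037.000; Central: 149964905.000; Upper: 1239675817.000; Lower: 1668353.000; North: 260007010.000.
Minimum at Lower.

Lower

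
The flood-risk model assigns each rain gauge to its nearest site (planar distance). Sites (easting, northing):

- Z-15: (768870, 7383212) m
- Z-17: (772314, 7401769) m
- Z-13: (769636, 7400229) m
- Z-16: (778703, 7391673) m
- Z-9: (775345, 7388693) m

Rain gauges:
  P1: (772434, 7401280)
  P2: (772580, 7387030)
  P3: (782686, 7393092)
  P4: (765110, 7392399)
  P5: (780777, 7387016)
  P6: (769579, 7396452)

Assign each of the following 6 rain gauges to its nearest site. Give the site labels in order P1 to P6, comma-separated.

Z-17, Z-9, Z-16, Z-13, Z-16, Z-13

P1 → Z-17 (d²=253521.00)
P2 → Z-9 (d²=10410794.00)
P3 → Z-16 (d²=17877850.00)
P4 → Z-13 (d²=81793576.00)
P5 → Z-16 (d²=25989125.00)
P6 → Z-13 (d²=14268978.00)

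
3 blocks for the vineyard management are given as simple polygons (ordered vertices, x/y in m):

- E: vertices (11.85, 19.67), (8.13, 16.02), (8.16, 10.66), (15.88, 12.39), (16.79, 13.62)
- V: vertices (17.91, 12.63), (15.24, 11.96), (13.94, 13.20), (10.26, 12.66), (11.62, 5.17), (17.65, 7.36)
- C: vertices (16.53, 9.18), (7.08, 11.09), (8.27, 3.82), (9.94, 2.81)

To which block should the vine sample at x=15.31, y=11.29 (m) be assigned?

V

Cast a ray rightward from (15.31, 11.29). For each polygon, the edges (by vertex number in listed order) whose endpoints lie on opposite sides of y = 11.29, where each meets that height, and whether that is right or left of the point:
E: 2–3 at x≈8.156 (left), 3–4 at x≈10.971 (left) → 0 crossings.
V: 4–5 at x≈10.509 (left), 6–1 at x≈17.844 (right) → 1 crossing.
C: no edge straddles that height → 0 crossings.
Only V has an odd count, so the point is inside V.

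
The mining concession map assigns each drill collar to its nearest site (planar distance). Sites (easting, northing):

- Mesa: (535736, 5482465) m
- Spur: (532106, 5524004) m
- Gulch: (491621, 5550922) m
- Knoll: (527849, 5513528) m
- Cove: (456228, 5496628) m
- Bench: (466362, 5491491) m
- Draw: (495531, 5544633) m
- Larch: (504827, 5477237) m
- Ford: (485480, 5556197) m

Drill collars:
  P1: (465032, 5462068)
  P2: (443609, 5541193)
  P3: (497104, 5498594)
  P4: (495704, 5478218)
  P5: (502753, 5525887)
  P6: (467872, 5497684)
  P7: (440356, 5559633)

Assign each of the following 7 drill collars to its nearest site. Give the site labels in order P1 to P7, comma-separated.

P1 → Bench (d²=867481829.00)
P2 → Ford (d²=1978300657.00)
P3 → Larch (d²=515766178.00)
P4 → Larch (d²=84191490.00)
P5 → Draw (d²=403569800.00)
P6 → Bench (d²=40633349.00)
P7 → Ford (d²=2047981472.00)

Bench, Ford, Larch, Larch, Draw, Bench, Ford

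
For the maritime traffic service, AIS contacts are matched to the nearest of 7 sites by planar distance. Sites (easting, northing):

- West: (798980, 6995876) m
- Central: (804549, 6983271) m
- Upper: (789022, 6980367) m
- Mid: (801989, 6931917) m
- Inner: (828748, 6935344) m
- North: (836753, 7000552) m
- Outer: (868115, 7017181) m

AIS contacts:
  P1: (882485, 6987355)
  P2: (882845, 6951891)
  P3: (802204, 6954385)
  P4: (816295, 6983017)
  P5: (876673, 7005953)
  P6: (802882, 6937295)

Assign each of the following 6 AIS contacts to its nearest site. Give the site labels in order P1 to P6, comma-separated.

Outer, Inner, Mid, Central, Outer, Mid

P1 → Outer (d²=1096087176.00)
P2 → Inner (d²=3200288618.00)
P3 → Mid (d²=504857249.00)
P4 → Central (d²=138033032.00)
P5 → Outer (d²=199307348.00)
P6 → Mid (d²=29720333.00)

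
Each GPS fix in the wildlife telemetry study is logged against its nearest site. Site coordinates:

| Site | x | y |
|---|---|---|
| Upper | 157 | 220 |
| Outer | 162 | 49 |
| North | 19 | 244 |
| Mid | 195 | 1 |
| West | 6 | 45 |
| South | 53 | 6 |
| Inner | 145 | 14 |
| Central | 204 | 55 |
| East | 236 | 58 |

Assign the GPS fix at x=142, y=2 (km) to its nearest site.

Squared distances to each site:
Upper: 47749.000; Outer: 2609.000; North: 73693.000; Mid: 2810.000; West: 20345.000; South: 7937.000; Inner: 153.000; Central: 6653.000; East: 11972.000.
Minimum at Inner.

Inner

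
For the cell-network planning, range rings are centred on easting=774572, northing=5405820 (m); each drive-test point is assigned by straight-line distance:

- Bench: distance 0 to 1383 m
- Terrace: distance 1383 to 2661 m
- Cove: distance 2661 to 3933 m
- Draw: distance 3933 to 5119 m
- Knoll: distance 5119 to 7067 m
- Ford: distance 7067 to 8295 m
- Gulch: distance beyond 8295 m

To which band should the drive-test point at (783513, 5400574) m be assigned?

Gulch

Distance = √((783513−774572)² + (5400574−5405820)²) = √(79941481.000 + 27520516.000) = 10366.388 m.
8295 ≤ 10366.388 < ∞ → Gulch.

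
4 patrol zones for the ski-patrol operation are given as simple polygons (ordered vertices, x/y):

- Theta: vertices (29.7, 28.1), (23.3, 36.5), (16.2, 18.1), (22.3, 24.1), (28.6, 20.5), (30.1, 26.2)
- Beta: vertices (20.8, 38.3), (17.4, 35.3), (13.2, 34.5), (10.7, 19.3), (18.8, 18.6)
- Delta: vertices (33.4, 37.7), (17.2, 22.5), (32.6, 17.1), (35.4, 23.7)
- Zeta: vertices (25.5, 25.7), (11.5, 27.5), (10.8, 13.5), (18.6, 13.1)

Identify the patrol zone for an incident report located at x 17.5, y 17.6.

Zeta

Cast a ray rightward from (17.5, 17.6). For each polygon, the edges (by vertex number in listed order) whose endpoints lie on opposite sides of y = 17.6, where each meets that height, and whether that is right or left of the point:
Theta: no edge straddles that height → 0 crossings.
Beta: no edge straddles that height → 0 crossings.
Delta: 2–3 at x≈31.17 (right), 3–4 at x≈32.81 (right) → 2 crossings.
Zeta: 2–3 at x≈11.01 (left), 4–1 at x≈21.06 (right) → 1 crossing.
Only Zeta has an odd count, so the point is inside Zeta.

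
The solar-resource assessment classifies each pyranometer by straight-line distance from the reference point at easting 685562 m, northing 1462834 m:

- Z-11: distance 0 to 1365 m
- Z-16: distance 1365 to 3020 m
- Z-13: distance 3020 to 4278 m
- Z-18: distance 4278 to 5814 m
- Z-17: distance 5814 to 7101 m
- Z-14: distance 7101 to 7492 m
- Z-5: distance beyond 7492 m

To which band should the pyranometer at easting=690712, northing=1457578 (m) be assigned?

Distance = √((690712−685562)² + (1457578−1462834)²) = √(26522500.000 + 27625536.000) = 7358.535 m.
7101 ≤ 7358.535 < 7492 → Z-14.

Z-14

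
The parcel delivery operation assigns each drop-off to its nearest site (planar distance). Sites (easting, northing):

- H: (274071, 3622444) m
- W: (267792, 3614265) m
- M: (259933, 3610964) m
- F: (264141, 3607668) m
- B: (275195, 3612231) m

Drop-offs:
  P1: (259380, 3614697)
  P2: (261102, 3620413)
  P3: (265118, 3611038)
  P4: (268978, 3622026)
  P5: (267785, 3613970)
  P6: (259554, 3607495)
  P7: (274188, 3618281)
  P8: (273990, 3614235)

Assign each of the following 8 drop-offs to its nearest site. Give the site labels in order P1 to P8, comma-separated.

P1 → M (d²=14241098.00)
P2 → W (d²=82554004.00)
P3 → F (d²=12311429.00)
P4 → H (d²=26113373.00)
P5 → W (d²=87074.00)
P6 → M (d²=12177602.00)
P7 → H (d²=17344258.00)
P8 → B (d²=5468041.00)

M, W, F, H, W, M, H, B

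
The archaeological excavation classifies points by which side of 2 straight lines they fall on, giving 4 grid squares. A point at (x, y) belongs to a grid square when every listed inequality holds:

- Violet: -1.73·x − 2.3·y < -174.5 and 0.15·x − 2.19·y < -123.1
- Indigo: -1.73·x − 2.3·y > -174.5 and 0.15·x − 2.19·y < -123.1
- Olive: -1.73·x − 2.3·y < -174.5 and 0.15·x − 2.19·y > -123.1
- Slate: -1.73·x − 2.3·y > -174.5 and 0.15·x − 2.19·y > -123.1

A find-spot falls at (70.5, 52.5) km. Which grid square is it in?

Olive

-1.73·70.5 − 2.3·52.5 = -242.715, which is < -174.5
0.15·70.5 − 2.19·52.5 = -104.400, which is > -123.1
This sign pattern matches Olive.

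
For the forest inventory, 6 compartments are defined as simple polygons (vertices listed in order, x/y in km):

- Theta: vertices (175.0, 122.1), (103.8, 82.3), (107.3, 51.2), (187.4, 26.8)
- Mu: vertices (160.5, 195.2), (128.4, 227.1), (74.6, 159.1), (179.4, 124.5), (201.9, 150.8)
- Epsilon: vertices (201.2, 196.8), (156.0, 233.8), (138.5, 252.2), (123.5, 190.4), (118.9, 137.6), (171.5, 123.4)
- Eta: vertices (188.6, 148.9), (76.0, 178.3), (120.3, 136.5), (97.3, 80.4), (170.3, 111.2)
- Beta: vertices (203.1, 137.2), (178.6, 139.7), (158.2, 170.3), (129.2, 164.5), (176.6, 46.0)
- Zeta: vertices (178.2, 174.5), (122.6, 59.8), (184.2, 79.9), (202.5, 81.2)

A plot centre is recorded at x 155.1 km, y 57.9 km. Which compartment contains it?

Cast a ray rightward from (155.1, 57.9). For each polygon, the edges (by vertex number in listed order) whose endpoints lie on opposite sides of y = 57.9, where each meets that height, and whether that is right or left of the point:
Theta: 2–3 at x≈106.55 (left), 4–1 at x≈183.35 (right) → 1 crossing.
Mu: no edge straddles that height → 0 crossings.
Epsilon: no edge straddles that height → 0 crossings.
Eta: no edge straddles that height → 0 crossings.
Beta: 4–5 at x≈171.84 (right), 5–1 at x≈180.06 (right) → 2 crossings.
Zeta: no edge straddles that height → 0 crossings.
Only Theta has an odd count, so the point is inside Theta.

Theta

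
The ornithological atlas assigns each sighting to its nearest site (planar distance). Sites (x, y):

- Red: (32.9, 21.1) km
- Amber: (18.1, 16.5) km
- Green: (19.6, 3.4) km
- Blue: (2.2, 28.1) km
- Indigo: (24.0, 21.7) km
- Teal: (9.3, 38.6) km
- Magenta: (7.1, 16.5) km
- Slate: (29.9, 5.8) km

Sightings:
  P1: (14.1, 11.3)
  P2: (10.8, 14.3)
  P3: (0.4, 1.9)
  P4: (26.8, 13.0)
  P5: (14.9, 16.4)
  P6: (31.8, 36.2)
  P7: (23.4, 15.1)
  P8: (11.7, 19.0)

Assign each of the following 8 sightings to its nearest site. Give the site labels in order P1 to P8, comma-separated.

P1 → Amber (d²=43.04)
P2 → Magenta (d²=18.53)
P3 → Magenta (d²=258.05)
P4 → Slate (d²=61.45)
P5 → Amber (d²=10.25)
P6 → Red (d²=229.22)
P7 → Amber (d²=30.05)
P8 → Magenta (d²=27.41)

Amber, Magenta, Magenta, Slate, Amber, Red, Amber, Magenta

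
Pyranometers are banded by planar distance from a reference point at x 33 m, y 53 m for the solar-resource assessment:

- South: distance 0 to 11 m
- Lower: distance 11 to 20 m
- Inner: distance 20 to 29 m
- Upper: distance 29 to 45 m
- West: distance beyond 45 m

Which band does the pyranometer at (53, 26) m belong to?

Upper

Distance = √((53−33)² + (26−53)²) = √(400.000 + 729.000) = 33.601 m.
29 ≤ 33.601 < 45 → Upper.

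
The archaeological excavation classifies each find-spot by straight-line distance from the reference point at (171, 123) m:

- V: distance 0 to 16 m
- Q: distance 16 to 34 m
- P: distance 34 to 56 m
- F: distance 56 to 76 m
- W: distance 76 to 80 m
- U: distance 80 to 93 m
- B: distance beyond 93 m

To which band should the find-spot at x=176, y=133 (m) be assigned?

V

Distance = √((176−171)² + (133−123)²) = √(25.000 + 100.000) = 11.180 m.
0 ≤ 11.180 < 16 → V.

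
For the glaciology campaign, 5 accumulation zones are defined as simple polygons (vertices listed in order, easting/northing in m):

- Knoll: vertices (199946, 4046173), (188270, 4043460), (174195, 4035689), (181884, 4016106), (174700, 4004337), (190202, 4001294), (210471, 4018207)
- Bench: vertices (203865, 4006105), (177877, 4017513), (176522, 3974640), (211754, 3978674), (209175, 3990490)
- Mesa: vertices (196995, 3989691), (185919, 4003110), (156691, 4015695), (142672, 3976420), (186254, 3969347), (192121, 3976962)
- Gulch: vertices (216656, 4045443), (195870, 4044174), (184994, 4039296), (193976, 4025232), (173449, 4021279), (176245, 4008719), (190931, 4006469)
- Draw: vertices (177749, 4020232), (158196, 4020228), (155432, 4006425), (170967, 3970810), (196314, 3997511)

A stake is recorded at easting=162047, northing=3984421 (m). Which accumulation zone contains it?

Cast a ray rightward from (162047, 3984421). For each polygon, the edges (by vertex number in listed order) whose endpoints lie on opposite sides of northing = 3984421, where each meets that height, and whether that is right or left of the point:
Knoll: no edge straddles that height → 0 crossings.
Bench: 2–3 at easting≈176831.1 (right), 4–5 at easting≈210499.6 (right) → 2 crossings.
Mesa: 3–4 at easting≈145527.9 (left), 6–1 at easting≈194977.1 (right) → 1 crossing.
Gulch: no edge straddles that height → 0 crossings.
Draw: 3–4 at easting≈165030.0 (right), 4–5 at easting≈183887.8 (right) → 2 crossings.
Only Mesa has an odd count, so the point is inside Mesa.

Mesa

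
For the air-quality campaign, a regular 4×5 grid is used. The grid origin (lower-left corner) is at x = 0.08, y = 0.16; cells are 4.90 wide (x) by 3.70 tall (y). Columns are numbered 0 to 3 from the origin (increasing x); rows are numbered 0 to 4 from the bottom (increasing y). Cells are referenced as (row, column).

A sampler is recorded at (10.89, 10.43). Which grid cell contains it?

(2, 2)

Column index: ⌊(10.89 − 0.08) / 4.90⌋ = ⌊2.206⌋ = 2
Row offset from origin: ⌊(10.43 − 0.16) / 3.70⌋ = ⌊2.776⌋ = 2 → row 2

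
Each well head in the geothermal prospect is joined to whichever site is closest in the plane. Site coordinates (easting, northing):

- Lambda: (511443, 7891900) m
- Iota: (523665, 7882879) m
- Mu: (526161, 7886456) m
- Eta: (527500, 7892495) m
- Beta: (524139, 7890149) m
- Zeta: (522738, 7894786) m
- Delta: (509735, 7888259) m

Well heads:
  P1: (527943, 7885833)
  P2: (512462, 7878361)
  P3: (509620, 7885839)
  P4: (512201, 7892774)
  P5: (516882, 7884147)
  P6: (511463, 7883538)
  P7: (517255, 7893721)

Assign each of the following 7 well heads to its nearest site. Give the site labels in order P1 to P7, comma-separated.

P1 → Mu (d²=3563653.00)
P2 → Delta (d²=105406933.00)
P3 → Delta (d²=5869625.00)
P4 → Lambda (d²=1338440.00)
P5 → Iota (d²=47616913.00)
P6 → Delta (d²=25273825.00)
P7 → Zeta (d²=31197514.00)

Mu, Delta, Delta, Lambda, Iota, Delta, Zeta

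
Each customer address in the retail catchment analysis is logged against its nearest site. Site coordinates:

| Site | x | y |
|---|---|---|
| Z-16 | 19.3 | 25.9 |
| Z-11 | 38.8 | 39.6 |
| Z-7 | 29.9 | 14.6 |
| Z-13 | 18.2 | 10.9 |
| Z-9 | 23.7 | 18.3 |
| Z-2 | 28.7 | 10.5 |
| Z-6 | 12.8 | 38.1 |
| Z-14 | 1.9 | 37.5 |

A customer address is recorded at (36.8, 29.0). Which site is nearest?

Squared distances to each site:
Z-16: 315.860; Z-11: 116.360; Z-7: 254.970; Z-13: 673.570; Z-9: 286.100; Z-2: 407.860; Z-6: 658.810; Z-14: 1290.260.
Minimum at Z-11.

Z-11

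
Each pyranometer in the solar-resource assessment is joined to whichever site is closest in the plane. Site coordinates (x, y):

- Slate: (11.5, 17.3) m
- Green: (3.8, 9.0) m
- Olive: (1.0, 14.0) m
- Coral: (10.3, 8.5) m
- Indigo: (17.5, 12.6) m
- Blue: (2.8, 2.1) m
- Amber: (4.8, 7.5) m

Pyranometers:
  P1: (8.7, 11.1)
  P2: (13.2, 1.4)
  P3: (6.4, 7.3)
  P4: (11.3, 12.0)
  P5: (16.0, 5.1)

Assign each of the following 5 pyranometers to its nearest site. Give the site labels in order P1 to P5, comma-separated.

P1 → Coral (d²=9.32)
P2 → Coral (d²=58.82)
P3 → Amber (d²=2.60)
P4 → Coral (d²=13.25)
P5 → Coral (d²=44.05)

Coral, Coral, Amber, Coral, Coral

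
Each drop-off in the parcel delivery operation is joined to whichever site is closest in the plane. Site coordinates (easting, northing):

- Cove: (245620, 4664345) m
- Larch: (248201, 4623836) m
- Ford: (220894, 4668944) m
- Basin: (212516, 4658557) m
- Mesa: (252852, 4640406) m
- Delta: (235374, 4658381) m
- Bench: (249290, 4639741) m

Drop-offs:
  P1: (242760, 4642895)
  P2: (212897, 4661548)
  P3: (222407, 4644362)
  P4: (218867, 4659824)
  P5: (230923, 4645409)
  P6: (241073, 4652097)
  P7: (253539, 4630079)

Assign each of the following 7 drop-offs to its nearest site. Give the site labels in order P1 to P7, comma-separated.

Bench, Basin, Basin, Basin, Delta, Delta, Larch

P1 → Bench (d²=52588616.00)
P2 → Basin (d²=9091242.00)
P3 → Basin (d²=299329906.00)
P4 → Basin (d²=41940490.00)
P5 → Delta (d²=188084185.00)
P6 → Delta (d²=71967257.00)
P7 → Larch (d²=67469293.00)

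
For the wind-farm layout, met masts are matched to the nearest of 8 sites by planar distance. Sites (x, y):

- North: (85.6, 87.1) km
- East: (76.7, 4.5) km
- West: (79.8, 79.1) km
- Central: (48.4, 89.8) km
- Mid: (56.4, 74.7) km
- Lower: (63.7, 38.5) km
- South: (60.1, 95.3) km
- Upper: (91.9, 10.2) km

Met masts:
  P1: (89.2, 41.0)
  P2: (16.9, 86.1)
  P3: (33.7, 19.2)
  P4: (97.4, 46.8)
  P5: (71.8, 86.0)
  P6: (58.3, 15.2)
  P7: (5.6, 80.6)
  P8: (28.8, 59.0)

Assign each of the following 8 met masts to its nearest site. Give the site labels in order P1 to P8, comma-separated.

Lower, Central, Lower, Lower, West, East, Central, Mid

P1 → Lower (d²=656.50)
P2 → Central (d²=1005.94)
P3 → Lower (d²=1272.49)
P4 → Lower (d²=1204.58)
P5 → West (d²=111.61)
P6 → East (d²=453.05)
P7 → Central (d²=1916.48)
P8 → Mid (d²=1008.25)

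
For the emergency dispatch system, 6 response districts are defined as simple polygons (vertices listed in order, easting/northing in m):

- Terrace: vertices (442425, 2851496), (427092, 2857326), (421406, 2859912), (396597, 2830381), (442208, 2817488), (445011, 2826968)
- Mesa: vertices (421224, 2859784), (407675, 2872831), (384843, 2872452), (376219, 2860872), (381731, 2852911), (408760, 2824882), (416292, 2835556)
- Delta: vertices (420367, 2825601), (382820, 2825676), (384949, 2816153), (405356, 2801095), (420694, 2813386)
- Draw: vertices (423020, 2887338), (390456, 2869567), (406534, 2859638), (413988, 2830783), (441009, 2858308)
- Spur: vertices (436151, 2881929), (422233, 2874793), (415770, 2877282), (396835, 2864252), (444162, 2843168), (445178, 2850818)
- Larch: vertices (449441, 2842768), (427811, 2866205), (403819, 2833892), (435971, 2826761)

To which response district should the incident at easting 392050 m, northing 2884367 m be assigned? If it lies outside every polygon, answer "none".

none

Cast a ray rightward from (392050, 2884367). For each polygon, the edges (by vertex number in listed order) whose endpoints lie on opposite sides of northing = 2884367, where each meets that height, and whether that is right or left of the point:
Terrace: no edge straddles that height → 0 crossings.
Mesa: no edge straddles that height → 0 crossings.
Delta: no edge straddles that height → 0 crossings.
Draw: 1–2 at easting≈417575.9 (right), 5–1 at easting≈424861.0 (right) → 2 crossings.
Spur: no edge straddles that height → 0 crossings.
Larch: no edge straddles that height → 0 crossings.
All counts are even, so the point lies outside every listed polygon.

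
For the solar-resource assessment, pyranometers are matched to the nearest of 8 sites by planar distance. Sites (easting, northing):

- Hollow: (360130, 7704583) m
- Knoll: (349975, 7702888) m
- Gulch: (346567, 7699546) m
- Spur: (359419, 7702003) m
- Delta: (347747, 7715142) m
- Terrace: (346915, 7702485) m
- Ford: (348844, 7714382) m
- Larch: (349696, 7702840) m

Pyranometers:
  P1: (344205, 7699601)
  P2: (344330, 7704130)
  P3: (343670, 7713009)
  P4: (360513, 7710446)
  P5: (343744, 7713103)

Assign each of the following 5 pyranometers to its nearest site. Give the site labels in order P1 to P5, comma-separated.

Gulch, Terrace, Delta, Hollow, Delta

P1 → Gulch (d²=5582069.00)
P2 → Terrace (d²=9388250.00)
P3 → Delta (d²=21171618.00)
P4 → Hollow (d²=34521458.00)
P5 → Delta (d²=20181530.00)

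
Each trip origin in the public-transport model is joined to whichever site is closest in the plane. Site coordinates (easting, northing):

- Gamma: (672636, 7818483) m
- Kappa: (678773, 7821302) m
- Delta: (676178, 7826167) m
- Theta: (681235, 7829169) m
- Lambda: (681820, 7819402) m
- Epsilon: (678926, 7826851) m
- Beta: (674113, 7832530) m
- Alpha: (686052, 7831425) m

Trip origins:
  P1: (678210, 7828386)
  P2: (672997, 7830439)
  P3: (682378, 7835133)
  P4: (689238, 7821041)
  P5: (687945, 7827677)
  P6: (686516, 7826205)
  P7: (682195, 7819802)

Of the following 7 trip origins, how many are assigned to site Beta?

P1 → Epsilon
P2 → Beta
P3 → Alpha
P4 → Lambda
P5 → Alpha
P6 → Alpha
P7 → Lambda
1 of the 7 goes to Beta.

1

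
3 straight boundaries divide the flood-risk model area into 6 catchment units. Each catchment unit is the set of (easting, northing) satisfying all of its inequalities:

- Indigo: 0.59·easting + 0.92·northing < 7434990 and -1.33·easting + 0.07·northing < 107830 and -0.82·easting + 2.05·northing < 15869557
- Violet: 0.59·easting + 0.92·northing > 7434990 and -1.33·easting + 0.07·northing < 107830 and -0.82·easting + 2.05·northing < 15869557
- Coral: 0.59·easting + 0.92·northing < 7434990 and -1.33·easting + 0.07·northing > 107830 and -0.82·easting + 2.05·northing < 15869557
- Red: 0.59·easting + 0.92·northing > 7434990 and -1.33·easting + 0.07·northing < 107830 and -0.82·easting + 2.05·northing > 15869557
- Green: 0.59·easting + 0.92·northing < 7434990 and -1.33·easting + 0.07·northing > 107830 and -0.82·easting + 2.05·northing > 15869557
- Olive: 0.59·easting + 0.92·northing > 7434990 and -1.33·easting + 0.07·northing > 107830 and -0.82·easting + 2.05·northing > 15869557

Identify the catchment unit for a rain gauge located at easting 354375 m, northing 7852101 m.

Indigo

0.59·354375 + 0.92·7852101 = 7433014.170, which is < 7434990
-1.33·354375 + 0.07·7852101 = 78328.320, which is < 107830
-0.82·354375 + 2.05·7852101 = 15806219.550, which is < 15869557
This sign pattern matches Indigo.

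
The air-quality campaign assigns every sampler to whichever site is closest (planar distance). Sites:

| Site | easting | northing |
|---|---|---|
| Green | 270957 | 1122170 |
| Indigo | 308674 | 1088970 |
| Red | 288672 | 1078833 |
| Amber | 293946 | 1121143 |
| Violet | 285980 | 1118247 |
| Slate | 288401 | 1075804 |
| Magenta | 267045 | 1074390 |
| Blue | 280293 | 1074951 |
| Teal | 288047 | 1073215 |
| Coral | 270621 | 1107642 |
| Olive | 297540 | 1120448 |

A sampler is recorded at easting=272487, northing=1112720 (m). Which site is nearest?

Coral

Squared distances to each site:
Green: 91643400.000; Indigo: 1873561469.000; Red: 1410282994.000; Amber: 531435610.000; Violet: 212608778.000; Slate: 1616046452.000; Magenta: 1498804264.000; Blue: 1487430997.000; Teal: 1802758625.000; Coral: 29268040.000; Olive: 687374793.000.
Minimum at Coral.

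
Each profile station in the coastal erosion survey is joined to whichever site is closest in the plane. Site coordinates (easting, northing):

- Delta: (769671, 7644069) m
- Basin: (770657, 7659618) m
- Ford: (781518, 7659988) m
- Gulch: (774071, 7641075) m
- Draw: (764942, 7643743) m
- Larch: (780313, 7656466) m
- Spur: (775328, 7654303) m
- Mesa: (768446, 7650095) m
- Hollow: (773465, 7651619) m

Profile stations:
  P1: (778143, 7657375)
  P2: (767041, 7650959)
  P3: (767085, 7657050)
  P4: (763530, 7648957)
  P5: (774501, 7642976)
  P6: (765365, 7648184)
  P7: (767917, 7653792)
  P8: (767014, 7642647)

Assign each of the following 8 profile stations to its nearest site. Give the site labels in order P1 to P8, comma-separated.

Larch, Mesa, Basin, Mesa, Gulch, Mesa, Mesa, Draw

P1 → Larch (d²=5535181.00)
P2 → Mesa (d²=2720521.00)
P3 → Basin (d²=19353808.00)
P4 → Mesa (d²=25462100.00)
P5 → Gulch (d²=3798701.00)
P6 → Mesa (d²=13144482.00)
P7 → Mesa (d²=13947650.00)
P8 → Draw (d²=5494400.00)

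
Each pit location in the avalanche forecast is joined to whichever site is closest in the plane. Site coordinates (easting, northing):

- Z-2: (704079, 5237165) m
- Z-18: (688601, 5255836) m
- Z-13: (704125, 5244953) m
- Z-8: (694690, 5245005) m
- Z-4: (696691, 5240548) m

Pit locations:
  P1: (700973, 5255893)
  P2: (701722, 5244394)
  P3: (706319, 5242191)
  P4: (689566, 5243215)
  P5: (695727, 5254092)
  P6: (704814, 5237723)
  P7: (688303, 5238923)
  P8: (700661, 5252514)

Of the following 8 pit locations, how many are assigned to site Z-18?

P1 → Z-13
P2 → Z-13
P3 → Z-13
P4 → Z-8
P5 → Z-18
P6 → Z-2
P7 → Z-4
P8 → Z-13
1 of the 8 goes to Z-18.

1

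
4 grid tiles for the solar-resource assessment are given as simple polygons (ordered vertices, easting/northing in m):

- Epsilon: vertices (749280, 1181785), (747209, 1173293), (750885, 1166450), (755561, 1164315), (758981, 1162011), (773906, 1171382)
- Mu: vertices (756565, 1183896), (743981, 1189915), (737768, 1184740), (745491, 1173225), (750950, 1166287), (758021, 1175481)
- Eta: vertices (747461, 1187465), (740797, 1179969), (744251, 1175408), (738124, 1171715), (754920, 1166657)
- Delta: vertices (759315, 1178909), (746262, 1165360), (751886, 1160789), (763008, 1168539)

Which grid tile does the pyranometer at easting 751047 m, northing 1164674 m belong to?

Cast a ray rightward from (751047, 1164674). For each polygon, the edges (by vertex number in listed order) whose endpoints lie on opposite sides of northing = 1164674, where each meets that height, and whether that is right or left of the point:
Epsilon: 3–4 at easting≈754774.7 (right), 5–6 at easting≈763222.3 (right) → 2 crossings.
Mu: no edge straddles that height → 0 crossings.
Eta: no edge straddles that height → 0 crossings.
Delta: 2–3 at easting≈747106.0 (left), 3–4 at easting≈757461.4 (right) → 1 crossing.
Only Delta has an odd count, so the point is inside Delta.

Delta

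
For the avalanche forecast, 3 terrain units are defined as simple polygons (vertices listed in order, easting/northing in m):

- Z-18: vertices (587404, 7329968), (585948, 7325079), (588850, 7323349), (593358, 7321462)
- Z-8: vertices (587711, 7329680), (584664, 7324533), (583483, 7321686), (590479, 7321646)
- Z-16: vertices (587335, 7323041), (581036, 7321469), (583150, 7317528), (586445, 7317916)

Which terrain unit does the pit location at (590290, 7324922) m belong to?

Cast a ray rightward from (590290, 7324922). For each polygon, the edges (by vertex number in listed order) whose endpoints lie on opposite sides of northing = 7324922, where each meets that height, and whether that is right or left of the point:
Z-18: 2–3 at easting≈586211.4 (left), 4–1 at easting≈590936.1 (right) → 1 crossing.
Z-8: 1–2 at easting≈584894.3 (left), 4–1 at easting≈589350.3 (left) → 0 crossings.
Z-16: no edge straddles that height → 0 crossings.
Only Z-18 has an odd count, so the point is inside Z-18.

Z-18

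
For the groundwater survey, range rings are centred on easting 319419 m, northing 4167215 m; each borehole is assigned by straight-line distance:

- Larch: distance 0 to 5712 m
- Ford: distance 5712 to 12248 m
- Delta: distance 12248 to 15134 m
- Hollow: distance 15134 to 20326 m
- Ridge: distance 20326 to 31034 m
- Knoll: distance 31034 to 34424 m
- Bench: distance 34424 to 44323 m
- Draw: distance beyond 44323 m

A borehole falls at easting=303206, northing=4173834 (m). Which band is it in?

Hollow

Distance = √((303206−319419)² + (4173834−4167215)²) = √(262861369.000 + 43811161.000) = 17512.068 m.
15134 ≤ 17512.068 < 20326 → Hollow.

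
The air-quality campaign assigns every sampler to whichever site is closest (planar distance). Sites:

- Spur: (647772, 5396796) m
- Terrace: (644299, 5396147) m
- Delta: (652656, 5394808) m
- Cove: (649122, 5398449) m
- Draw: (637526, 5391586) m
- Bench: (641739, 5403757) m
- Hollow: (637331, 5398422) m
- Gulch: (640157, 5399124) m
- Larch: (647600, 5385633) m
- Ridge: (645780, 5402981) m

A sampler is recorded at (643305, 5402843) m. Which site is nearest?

Bench

Squared distances to each site:
Spur: 56520298.000; Terrace: 45824452.000; Delta: 152002426.000; Cove: 53144725.000; Draw: 160116890.000; Bench: 3287752.000; Hollow: 55233917.000; Gulch: 23740865.000; Larch: 314631125.000; Ridge: 6144669.000.
Minimum at Bench.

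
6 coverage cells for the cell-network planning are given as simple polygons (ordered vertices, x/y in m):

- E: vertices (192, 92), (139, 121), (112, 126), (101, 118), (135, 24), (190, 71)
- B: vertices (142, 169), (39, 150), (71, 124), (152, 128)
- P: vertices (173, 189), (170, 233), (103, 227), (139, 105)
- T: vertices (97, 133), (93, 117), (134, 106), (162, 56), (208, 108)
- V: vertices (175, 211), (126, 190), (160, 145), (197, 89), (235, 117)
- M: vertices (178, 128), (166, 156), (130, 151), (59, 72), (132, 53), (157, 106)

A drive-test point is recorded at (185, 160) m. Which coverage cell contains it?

Cast a ray rightward from (185, 160). For each polygon, the edges (by vertex number in listed order) whose endpoints lie on opposite sides of y = 160, where each meets that height, and whether that is right or left of the point:
E: no edge straddles that height → 0 crossings.
B: 1–2 at x≈93.2 (left), 4–1 at x≈144.2 (left) → 0 crossings.
P: 3–4 at x≈122.8 (left), 4–1 at x≈161.3 (left) → 0 crossings.
T: no edge straddles that height → 0 crossings.
V: 2–3 at x≈148.7 (left), 5–1 at x≈207.6 (right) → 1 crossing.
M: no edge straddles that height → 0 crossings.
Only V has an odd count, so the point is inside V.

V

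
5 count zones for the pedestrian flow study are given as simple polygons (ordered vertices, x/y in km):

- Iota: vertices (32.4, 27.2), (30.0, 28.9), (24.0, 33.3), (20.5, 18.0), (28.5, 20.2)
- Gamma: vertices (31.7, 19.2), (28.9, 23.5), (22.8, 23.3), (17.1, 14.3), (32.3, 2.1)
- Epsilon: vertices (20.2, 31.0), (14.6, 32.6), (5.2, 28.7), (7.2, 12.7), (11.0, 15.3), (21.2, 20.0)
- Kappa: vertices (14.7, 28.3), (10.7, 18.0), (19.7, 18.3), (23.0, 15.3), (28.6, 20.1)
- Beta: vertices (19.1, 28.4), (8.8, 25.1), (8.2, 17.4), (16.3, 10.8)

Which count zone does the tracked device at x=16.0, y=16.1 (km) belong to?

Beta

Cast a ray rightward from (16.0, 16.1). For each polygon, the edges (by vertex number in listed order) whose endpoints lie on opposite sides of y = 16.1, where each meets that height, and whether that is right or left of the point:
Iota: no edge straddles that height → 0 crossings.
Gamma: 3–4 at x≈18.24 (right), 5–1 at x≈31.81 (right) → 2 crossings.
Epsilon: 3–4 at x≈6.78 (left), 5–6 at x≈12.74 (left) → 0 crossings.
Kappa: 3–4 at x≈22.12 (right), 4–5 at x≈23.93 (right) → 2 crossings.
Beta: 3–4 at x≈9.80 (left), 4–1 at x≈17.14 (right) → 1 crossing.
Only Beta has an odd count, so the point is inside Beta.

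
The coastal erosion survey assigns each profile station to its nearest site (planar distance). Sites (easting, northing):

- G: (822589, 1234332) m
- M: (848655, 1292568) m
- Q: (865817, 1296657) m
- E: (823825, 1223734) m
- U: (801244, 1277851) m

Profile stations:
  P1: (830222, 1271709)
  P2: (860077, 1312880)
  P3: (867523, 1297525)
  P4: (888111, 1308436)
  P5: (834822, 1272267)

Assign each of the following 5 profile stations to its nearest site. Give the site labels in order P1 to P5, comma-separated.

M, Q, Q, Q, M

P1 → M (d²=774873370.00)
P2 → Q (d²=296133329.00)
P3 → Q (d²=3663860.00)
P4 → Q (d²=635767277.00)
P5 → M (d²=603482490.00)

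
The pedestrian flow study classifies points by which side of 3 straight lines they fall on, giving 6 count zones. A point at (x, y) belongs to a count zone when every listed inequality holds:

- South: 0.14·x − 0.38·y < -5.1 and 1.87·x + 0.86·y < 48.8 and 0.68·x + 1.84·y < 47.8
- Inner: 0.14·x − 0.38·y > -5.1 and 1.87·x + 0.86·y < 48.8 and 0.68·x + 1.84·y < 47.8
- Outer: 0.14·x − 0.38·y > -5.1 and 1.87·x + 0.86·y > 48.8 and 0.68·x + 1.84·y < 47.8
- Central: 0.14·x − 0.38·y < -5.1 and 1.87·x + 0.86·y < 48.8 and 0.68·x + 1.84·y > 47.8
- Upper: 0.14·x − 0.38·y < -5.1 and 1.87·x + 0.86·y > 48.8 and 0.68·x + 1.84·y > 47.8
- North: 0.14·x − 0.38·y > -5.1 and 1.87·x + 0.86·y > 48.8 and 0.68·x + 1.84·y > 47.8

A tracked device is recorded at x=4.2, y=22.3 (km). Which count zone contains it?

South

0.14·4.2 − 0.38·22.3 = -7.886, which is < -5.1
1.87·4.2 + 0.86·22.3 = 27.032, which is < 48.8
0.68·4.2 + 1.84·22.3 = 43.888, which is < 47.8
This sign pattern matches South.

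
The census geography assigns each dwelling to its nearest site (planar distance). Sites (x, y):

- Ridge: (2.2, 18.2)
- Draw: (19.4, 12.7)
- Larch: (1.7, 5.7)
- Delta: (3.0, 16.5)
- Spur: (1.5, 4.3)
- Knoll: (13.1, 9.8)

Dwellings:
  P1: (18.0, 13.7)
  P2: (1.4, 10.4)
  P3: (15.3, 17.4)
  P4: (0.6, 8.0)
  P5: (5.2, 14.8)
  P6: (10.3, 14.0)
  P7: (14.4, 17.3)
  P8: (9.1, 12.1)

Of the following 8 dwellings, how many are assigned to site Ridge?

0

P1 → Draw
P2 → Larch
P3 → Draw
P4 → Larch
P5 → Delta
P6 → Knoll
P7 → Draw
P8 → Knoll
0 of the 8 go to Ridge.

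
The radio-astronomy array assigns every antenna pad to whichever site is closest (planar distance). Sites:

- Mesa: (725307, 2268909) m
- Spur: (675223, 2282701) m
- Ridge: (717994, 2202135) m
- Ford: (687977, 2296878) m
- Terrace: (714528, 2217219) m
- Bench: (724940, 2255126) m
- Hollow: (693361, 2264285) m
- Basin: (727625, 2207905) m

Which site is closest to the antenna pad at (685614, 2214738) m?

Terrace

Squared distances to each site:
Mesa: 4510031490.000; Spur: 4726942250.000; Ridge: 1207300009.000; Ford: 6752563369.000; Terrace: 842174757.000; Bench: 3177724820.000; Hollow: 2514921218.000; Basin: 1811614010.000.
Minimum at Terrace.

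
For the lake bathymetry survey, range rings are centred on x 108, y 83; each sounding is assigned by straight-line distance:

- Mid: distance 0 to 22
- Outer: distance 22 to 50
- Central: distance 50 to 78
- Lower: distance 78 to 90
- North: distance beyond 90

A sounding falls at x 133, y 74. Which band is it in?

Outer

Distance = √((133−108)² + (74−83)²) = √(625.000 + 81.000) = 26.571.
22 ≤ 26.571 < 50 → Outer.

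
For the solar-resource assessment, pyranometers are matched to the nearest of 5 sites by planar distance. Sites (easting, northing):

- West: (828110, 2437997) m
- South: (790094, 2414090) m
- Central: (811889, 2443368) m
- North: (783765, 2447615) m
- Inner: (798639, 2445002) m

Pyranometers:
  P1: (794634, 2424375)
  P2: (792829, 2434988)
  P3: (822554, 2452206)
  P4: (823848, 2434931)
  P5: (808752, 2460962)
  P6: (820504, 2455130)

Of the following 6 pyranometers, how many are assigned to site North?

0

P1 → South
P2 → Inner
P3 → Central
P4 → West
P5 → Central
P6 → Central
0 of the 6 go to North.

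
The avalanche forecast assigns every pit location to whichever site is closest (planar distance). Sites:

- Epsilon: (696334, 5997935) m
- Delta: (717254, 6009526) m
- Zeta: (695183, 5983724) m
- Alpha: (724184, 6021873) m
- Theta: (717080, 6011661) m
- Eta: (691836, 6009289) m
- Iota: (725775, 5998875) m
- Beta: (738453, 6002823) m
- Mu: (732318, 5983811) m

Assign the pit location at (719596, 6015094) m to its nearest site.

Squared distances to each site:
Epsilon: 835551925.000; Delta: 36487588.000; Zeta: 1580071469.000; Alpha: 67004585.000; Theta: 18115745.000; Eta: 804315625.000; Iota: 301236002.000; Beta: 506163890.000; Mu: 1140475373.000.
Minimum at Theta.

Theta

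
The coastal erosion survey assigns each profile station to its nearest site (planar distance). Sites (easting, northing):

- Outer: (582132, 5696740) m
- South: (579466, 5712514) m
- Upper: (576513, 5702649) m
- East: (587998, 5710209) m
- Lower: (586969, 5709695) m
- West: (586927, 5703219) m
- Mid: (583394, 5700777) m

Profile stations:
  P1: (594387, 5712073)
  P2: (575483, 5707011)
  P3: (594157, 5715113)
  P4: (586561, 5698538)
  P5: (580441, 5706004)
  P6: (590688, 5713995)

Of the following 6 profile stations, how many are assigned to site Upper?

P1 → East
P2 → Upper
P3 → East
P4 → Mid
P5 → Upper
P6 → East
2 of the 6 go to Upper.

2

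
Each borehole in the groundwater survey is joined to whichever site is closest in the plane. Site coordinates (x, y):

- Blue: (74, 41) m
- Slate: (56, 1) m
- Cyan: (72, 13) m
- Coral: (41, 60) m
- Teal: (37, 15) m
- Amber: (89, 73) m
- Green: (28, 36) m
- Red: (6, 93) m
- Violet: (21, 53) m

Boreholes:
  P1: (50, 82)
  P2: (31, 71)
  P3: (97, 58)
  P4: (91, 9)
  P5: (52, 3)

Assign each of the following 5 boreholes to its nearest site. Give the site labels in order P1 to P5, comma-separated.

P1 → Coral (d²=565.00)
P2 → Coral (d²=221.00)
P3 → Amber (d²=289.00)
P4 → Cyan (d²=377.00)
P5 → Slate (d²=20.00)

Coral, Coral, Amber, Cyan, Slate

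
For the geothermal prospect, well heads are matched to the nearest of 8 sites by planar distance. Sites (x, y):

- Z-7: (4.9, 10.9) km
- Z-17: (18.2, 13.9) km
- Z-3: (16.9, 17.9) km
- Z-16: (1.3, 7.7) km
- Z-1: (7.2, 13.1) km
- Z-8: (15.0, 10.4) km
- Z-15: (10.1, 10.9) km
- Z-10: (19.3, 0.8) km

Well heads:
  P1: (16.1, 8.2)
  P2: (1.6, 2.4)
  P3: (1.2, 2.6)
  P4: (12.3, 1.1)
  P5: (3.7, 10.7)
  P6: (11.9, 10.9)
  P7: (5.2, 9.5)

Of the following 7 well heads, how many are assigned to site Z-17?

0

P1 → Z-8
P2 → Z-16
P3 → Z-16
P4 → Z-10
P5 → Z-7
P6 → Z-15
P7 → Z-7
0 of the 7 go to Z-17.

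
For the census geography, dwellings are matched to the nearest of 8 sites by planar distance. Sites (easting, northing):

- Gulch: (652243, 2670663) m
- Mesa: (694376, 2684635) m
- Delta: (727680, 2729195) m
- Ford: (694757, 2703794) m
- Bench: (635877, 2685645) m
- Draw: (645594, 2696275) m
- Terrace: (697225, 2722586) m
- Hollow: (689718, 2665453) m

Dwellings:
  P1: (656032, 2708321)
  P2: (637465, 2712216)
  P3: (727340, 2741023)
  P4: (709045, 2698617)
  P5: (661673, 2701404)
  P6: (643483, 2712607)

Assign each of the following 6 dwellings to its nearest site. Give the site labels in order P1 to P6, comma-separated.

P1 → Draw (d²=254057960.00)
P2 → Draw (d²=320196122.00)
P3 → Delta (d²=140017184.00)
P4 → Ford (d²=230948273.00)
P5 → Draw (d²=284840882.00)
P6 → Draw (d²=271190545.00)

Draw, Draw, Delta, Ford, Draw, Draw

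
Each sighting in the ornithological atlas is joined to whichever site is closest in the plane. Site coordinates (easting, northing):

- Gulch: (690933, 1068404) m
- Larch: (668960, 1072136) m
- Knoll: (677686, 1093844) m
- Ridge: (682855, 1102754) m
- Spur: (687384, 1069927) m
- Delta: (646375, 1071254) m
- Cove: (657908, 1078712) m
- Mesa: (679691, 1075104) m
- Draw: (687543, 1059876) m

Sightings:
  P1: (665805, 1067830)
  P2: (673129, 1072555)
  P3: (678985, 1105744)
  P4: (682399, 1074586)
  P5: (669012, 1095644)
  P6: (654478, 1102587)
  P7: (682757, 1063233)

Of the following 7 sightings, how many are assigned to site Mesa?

1

P1 → Larch
P2 → Larch
P3 → Ridge
P4 → Mesa
P5 → Knoll
P6 → Cove
P7 → Draw
1 of the 7 goes to Mesa.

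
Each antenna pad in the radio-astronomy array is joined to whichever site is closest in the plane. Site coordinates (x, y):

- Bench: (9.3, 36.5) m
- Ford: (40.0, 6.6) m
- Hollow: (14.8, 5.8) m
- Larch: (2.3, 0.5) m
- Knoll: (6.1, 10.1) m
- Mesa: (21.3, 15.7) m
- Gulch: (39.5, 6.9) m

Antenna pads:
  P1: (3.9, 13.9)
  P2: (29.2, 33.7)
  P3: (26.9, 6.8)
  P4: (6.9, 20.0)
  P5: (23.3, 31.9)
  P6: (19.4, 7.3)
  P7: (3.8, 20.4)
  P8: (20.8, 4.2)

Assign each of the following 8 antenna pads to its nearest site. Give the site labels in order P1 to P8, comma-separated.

Knoll, Mesa, Mesa, Knoll, Bench, Hollow, Knoll, Hollow

P1 → Knoll (d²=19.28)
P2 → Mesa (d²=386.41)
P3 → Mesa (d²=110.57)
P4 → Knoll (d²=98.65)
P5 → Bench (d²=217.16)
P6 → Hollow (d²=23.41)
P7 → Knoll (d²=111.38)
P8 → Hollow (d²=38.56)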